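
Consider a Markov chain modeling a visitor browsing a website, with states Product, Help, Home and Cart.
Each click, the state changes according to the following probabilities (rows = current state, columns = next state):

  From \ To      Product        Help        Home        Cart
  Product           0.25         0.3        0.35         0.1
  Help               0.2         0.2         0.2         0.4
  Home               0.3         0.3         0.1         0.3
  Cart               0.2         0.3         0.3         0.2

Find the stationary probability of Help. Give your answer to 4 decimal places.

0.2727

Let the stationary distribution be π with π = πP and π_1 + π_2 + π_3 + π_4 = 1.
π_1 = 0.25·π_1 + 0.2·π_2 + 0.3·π_3 + 0.2·π_4
π_2 = 0.3·π_1 + 0.2·π_2 + 0.3·π_3 + 0.3·π_4
π_3 = 0.35·π_1 + 0.2·π_2 + 0.1·π_3 + 0.3·π_4
Solving with the normalization constraint gives π = (0.2355, 0.2727, 0.2371, 0.2547).
So the stationary probability of Help is 0.2727.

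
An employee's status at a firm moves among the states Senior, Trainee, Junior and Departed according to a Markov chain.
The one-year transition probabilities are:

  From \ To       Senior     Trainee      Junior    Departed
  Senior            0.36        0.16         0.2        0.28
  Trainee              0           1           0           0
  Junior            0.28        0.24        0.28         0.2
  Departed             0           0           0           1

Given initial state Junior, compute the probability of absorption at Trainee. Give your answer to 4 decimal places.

Let h(s) be the probability of absorption at Trainee starting from transient state s. Then h(Trainee) = 1 and h(Departed) = 0. By first-step analysis:
h(Senior) = 0.36·h(Senior) + 0.16·1 + 0.2·h(Junior) + 0.28·0
h(Junior) = 0.28·h(Senior) + 0.24·1 + 0.28·h(Junior) + 0.2·0
Solving: h(Senior) = 0.4032, h(Junior) = 0.4901.
Starting from Junior, the probability is 0.4901.

0.4901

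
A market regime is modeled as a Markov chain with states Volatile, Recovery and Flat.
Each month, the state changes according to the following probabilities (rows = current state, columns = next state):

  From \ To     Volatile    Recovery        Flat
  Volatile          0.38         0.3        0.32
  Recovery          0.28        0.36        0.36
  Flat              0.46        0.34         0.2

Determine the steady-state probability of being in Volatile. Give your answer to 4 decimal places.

0.3706

Let the stationary distribution be π with π = πP and π_1 + π_2 + π_3 = 1.
π_1 = 0.38·π_1 + 0.28·π_2 + 0.46·π_3
π_2 = 0.3·π_1 + 0.36·π_2 + 0.34·π_3
Solving with the normalization constraint gives π = (0.3706, 0.3318, 0.2976).
So the stationary probability of Volatile is 0.3706.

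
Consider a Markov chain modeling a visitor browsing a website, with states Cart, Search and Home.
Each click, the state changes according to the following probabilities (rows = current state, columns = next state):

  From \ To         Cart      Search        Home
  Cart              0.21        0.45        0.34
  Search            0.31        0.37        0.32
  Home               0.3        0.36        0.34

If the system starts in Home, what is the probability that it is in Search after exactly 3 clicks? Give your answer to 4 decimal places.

0.3888

Propagate the distribution vector 3 clicks from Home.
After 0 clicks: (0.0000, 0.0000, 1.0000)
After 1 click: (0.3000, 0.3600, 0.3400)
After 2 clicks: (0.2766, 0.3906, 0.3328)
After 3 clicks: (0.2790, 0.3888, 0.3322)
P(in Search after 3 clicks) = 0.3888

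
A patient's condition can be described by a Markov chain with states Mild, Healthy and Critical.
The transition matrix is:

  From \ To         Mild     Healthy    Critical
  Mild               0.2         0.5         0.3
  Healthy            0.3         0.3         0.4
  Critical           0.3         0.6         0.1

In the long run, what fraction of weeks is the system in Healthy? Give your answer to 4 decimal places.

Let the stationary distribution be π with π = πP and π_1 + π_2 + π_3 = 1.
π_1 = 0.2·π_1 + 0.3·π_2 + 0.3·π_3
π_2 = 0.5·π_1 + 0.3·π_2 + 0.6·π_3
Solving with the normalization constraint gives π = (0.2727, 0.4406, 0.2867).
So the stationary probability of Healthy is 0.4406.

0.4406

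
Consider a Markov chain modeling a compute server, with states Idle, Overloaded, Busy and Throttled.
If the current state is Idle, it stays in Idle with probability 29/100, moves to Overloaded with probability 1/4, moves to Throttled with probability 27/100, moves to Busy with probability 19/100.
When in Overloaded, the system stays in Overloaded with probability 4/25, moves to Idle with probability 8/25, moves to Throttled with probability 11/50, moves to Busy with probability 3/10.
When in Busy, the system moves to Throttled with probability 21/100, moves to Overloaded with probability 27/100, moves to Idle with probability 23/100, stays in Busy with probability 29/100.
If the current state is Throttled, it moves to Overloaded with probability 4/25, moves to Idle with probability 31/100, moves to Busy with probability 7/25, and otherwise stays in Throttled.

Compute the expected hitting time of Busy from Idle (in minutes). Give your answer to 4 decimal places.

4.2405

Let t(s) be the expected number of minutes to first reach Busy from state s, with t(Busy) = 0. Conditioning on the first minute:
t(Idle) = 1 + 0.29·t(Idle) + 0.25·t(Overloaded) + 0.27·t(Throttled)
t(Overloaded) = 1 + 0.32·t(Idle) + 0.16·t(Overloaded) + 0.22·t(Throttled)
t(Throttled) = 1 + 0.31·t(Idle) + 0.16·t(Overloaded) + 0.25·t(Throttled)
Solving: t(Idle) = 4.2405, t(Overloaded) = 3.8280, t(Throttled) = 3.9027.
Expected minutes from Idle to Busy: 4.2405.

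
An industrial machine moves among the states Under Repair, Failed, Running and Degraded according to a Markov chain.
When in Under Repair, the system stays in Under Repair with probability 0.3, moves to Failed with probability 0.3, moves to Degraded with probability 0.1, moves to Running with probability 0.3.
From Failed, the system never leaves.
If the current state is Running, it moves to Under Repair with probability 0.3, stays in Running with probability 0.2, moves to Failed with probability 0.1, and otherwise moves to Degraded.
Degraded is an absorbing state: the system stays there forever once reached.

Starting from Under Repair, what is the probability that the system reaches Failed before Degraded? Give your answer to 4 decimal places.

Let h(s) be the probability of absorption at Failed starting from transient state s. Then h(Failed) = 1 and h(Degraded) = 0. By first-step analysis:
h(Under Repair) = 0.3·h(Under Repair) + 0.3·1 + 0.3·h(Running) + 0.1·0
h(Running) = 0.3·h(Under Repair) + 0.1·1 + 0.2·h(Running) + 0.4·0
Solving: h(Under Repair) = 0.5745, h(Running) = 0.3404.
Starting from Under Repair, the probability is 0.5745.

0.5745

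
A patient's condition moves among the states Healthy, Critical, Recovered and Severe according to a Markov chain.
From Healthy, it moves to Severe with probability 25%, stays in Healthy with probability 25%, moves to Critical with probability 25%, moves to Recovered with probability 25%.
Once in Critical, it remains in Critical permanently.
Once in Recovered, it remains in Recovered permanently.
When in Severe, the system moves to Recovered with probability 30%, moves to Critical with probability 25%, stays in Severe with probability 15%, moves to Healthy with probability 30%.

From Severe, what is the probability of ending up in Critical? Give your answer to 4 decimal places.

0.4667

Let h(s) be the probability of absorption at Critical starting from transient state s. Then h(Critical) = 1 and h(Recovered) = 0. By first-step analysis:
h(Healthy) = 0.25·h(Healthy) + 0.25·1 + 0.25·0 + 0.25·h(Severe)
h(Severe) = 0.3·h(Healthy) + 0.25·1 + 0.3·0 + 0.15·h(Severe)
Solving: h(Healthy) = 0.4889, h(Severe) = 0.4667.
Starting from Severe, the probability is 0.4667.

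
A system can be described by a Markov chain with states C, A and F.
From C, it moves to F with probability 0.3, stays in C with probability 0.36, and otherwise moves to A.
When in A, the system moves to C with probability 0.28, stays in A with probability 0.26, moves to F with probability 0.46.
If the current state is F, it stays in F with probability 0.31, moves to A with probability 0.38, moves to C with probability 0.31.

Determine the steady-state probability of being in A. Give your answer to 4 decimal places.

0.3280

Let the stationary distribution be π with π = πP and π_1 + π_2 + π_3 = 1.
π_1 = 0.36·π_1 + 0.28·π_2 + 0.31·π_3
π_2 = 0.34·π_1 + 0.26·π_2 + 0.38·π_3
Solving with the normalization constraint gives π = (0.3160, 0.3280, 0.3560).
So the stationary probability of A is 0.3280.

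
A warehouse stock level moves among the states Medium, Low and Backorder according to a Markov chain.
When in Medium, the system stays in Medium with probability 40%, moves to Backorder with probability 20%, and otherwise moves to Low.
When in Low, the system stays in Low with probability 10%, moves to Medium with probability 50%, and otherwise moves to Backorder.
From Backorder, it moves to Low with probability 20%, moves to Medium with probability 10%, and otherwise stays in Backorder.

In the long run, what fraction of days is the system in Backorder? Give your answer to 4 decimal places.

0.4928

Let the stationary distribution be π with π = πP and π_1 + π_2 + π_3 = 1.
π_1 = 0.4·π_1 + 0.5·π_2 + 0.1·π_3
π_2 = 0.4·π_1 + 0.1·π_2 + 0.2·π_3
Solving with the normalization constraint gives π = (0.2754, 0.2319, 0.4928).
So the stationary probability of Backorder is 0.4928.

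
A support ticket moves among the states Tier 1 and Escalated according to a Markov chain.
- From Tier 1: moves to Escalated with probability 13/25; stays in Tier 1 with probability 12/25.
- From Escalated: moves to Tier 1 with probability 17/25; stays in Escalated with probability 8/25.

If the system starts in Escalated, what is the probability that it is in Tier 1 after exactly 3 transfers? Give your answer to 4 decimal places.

Propagate the distribution vector 3 transfers from Escalated.
After 0 transfers: (0.0000, 1.0000)
After 1 transfer: (0.6800, 0.3200)
After 2 transfers: (0.5440, 0.4560)
After 3 transfers: (0.5712, 0.4288)
P(in Tier 1 after 3 transfers) = 0.5712

0.5712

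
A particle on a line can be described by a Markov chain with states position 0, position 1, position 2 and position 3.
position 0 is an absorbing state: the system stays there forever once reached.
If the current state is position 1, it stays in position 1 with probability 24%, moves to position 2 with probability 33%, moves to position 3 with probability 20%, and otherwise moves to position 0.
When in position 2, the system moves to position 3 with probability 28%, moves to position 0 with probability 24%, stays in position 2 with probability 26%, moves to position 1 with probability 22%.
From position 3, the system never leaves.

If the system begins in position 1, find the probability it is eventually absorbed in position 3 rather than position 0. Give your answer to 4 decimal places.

0.4908

Let h(s) be the probability of absorption at position 3 starting from transient state s. Then h(position 3) = 1 and h(position 0) = 0. By first-step analysis:
h(position 1) = 0.23·0 + 0.24·h(position 1) + 0.33·h(position 2) + 0.2·1
h(position 2) = 0.24·0 + 0.22·h(position 1) + 0.26·h(position 2) + 0.28·1
Solving: h(position 1) = 0.4908, h(position 2) = 0.5243.
Starting from position 1, the probability is 0.4908.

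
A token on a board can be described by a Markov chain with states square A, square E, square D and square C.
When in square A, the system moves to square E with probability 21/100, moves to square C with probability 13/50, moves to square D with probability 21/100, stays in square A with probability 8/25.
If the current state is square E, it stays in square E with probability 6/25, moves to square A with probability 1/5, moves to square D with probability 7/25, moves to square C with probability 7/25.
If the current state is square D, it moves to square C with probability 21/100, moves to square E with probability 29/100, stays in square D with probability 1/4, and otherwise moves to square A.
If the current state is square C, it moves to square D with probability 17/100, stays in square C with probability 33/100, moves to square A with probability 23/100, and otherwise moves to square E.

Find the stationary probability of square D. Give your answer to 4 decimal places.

Let the stationary distribution be π with π = πP and π_1 + π_2 + π_3 + π_4 = 1.
π_1 = 0.32·π_1 + 0.2·π_2 + 0.25·π_3 + 0.23·π_4
π_2 = 0.21·π_1 + 0.24·π_2 + 0.29·π_3 + 0.27·π_4
π_3 = 0.21·π_1 + 0.28·π_2 + 0.25·π_3 + 0.17·π_4
Solving with the normalization constraint gives π = (0.2494, 0.2520, 0.2258, 0.2729).
So the stationary probability of square D is 0.2258.

0.2258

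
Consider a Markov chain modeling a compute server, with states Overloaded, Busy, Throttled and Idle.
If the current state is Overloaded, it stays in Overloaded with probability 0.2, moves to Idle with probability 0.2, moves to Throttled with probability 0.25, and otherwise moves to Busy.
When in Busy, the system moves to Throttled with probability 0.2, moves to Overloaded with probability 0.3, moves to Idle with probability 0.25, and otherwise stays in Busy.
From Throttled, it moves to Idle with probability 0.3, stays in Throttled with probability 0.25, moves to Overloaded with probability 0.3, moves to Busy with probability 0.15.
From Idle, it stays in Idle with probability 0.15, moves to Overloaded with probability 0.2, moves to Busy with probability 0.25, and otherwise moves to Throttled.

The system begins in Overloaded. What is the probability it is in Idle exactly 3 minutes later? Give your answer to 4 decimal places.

0.2269

Propagate the distribution vector 3 minutes from Overloaded.
After 0 minutes: (1.0000, 0.0000, 0.0000, 0.0000)
After 1 minute: (0.2000, 0.3500, 0.2500, 0.2000)
After 2 minutes: (0.2600, 0.2450, 0.2625, 0.2325)
After 3 minutes: (0.2508, 0.2498, 0.2726, 0.2269)
P(in Idle after 3 minutes) = 0.2269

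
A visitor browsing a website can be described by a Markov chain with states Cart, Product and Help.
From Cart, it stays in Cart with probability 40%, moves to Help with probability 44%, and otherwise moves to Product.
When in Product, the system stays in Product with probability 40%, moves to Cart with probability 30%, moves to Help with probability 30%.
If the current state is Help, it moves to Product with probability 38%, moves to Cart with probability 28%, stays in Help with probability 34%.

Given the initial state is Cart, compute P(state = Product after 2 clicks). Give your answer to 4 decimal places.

0.2952

Sum over the intermediate state after 1 click:
P = P(Cart→Cart)·P(Cart→Product) + P(Cart→Product)·P(Product→Product) + P(Cart→Help)·P(Help→Product)
  = 0.4×0.16 + 0.16×0.4 + 0.44×0.38
  = 0.0640 + 0.0640 + 0.1672 = 0.2952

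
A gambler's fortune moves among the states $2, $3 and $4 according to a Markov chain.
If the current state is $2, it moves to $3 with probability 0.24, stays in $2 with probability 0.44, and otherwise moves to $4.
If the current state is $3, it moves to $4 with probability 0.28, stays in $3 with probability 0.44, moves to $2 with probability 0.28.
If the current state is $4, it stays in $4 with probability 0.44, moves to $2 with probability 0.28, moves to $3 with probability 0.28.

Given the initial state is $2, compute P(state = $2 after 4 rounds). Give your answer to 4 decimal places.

Propagate the distribution vector 4 rounds from $2.
After 0 rounds: (1.0000, 0.0000, 0.0000)
After 1 round: (0.4400, 0.2400, 0.3200)
After 2 rounds: (0.3504, 0.3008, 0.3488)
After 3 rounds: (0.3361, 0.3141, 0.3498)
After 4 rounds: (0.3338, 0.3168, 0.3494)
P(in $2 after 4 rounds) = 0.3338

0.3338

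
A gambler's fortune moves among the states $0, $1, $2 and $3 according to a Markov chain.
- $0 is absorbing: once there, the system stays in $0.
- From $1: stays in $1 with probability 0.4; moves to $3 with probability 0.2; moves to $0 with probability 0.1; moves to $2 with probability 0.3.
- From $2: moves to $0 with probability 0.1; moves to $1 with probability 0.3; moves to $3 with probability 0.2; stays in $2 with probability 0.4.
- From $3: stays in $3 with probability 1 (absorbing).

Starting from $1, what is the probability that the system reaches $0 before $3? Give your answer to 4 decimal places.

Let h(s) be the probability of absorption at $0 starting from transient state s. Then h($0) = 1 and h($3) = 0. By first-step analysis:
h($1) = 0.1·1 + 0.4·h($1) + 0.3·h($2) + 0.2·0
h($2) = 0.1·1 + 0.3·h($1) + 0.4·h($2) + 0.2·0
Solving: h($1) = 0.3333, h($2) = 0.3333.
Starting from $1, the probability is 0.3333.

0.3333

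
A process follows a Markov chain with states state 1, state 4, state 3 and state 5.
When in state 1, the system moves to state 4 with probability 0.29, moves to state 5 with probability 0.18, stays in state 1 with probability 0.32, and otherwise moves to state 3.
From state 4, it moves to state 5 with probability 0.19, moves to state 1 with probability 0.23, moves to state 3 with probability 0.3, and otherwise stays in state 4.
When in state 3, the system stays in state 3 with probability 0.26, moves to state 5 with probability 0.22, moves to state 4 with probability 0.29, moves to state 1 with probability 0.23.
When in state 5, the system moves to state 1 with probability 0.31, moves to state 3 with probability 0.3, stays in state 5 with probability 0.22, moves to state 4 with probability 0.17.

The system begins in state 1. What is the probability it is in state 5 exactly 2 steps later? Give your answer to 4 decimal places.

Propagate the distribution vector 2 steps from state 1.
After 0 steps: (1.0000, 0.0000, 0.0000, 0.0000)
After 1 step: (0.3200, 0.2900, 0.2100, 0.1800)
After 2 steps: (0.2732, 0.2655, 0.2628, 0.1985)
P(in state 5 after 2 steps) = 0.1985

0.1985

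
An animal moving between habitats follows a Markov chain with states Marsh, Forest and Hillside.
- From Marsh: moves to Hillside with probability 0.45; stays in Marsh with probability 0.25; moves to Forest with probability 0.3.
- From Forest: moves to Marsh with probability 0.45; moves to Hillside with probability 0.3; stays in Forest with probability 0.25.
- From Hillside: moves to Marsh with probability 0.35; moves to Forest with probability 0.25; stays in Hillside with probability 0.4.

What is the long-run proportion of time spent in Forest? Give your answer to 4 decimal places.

Let the stationary distribution be π with π = πP and π_1 + π_2 + π_3 = 1.
π_1 = 0.25·π_1 + 0.45·π_2 + 0.35·π_3
π_2 = 0.3·π_1 + 0.25·π_2 + 0.25·π_3
Solving with the normalization constraint gives π = (0.3425, 0.2671, 0.3904).
So the stationary probability of Forest is 0.2671.

0.2671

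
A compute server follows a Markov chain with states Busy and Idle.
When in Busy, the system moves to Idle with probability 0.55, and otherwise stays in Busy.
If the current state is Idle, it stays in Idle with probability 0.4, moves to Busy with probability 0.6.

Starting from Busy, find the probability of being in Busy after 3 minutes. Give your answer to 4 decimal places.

Propagate the distribution vector 3 minutes from Busy.
After 0 minutes: (1.0000, 0.0000)
After 1 minute: (0.4500, 0.5500)
After 2 minutes: (0.5325, 0.4675)
After 3 minutes: (0.5201, 0.4799)
P(in Busy after 3 minutes) = 0.5201

0.5201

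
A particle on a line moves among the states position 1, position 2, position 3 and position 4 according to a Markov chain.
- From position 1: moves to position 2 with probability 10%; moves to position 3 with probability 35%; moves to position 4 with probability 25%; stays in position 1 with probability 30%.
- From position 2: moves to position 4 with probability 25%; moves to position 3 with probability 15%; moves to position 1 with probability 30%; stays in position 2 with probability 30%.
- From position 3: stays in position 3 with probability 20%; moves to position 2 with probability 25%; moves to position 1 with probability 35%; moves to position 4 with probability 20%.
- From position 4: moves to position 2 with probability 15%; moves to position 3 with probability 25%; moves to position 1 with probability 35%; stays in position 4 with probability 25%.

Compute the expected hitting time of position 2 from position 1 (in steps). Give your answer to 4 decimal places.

Let t(s) be the expected number of steps to first reach position 2 from state s, with t(position 2) = 0. Conditioning on the first step:
t(position 1) = 1 + 0.3·t(position 1) + 0.35·t(position 3) + 0.25·t(position 4)
t(position 3) = 1 + 0.35·t(position 1) + 0.2·t(position 3) + 0.2·t(position 4)
t(position 4) = 1 + 0.35·t(position 1) + 0.25·t(position 3) + 0.25·t(position 4)
Solving: t(position 1) = 6.4781, t(position 3) = 5.6436, t(position 4) = 6.2376.
Expected steps from position 1 to position 2: 6.4781.

6.4781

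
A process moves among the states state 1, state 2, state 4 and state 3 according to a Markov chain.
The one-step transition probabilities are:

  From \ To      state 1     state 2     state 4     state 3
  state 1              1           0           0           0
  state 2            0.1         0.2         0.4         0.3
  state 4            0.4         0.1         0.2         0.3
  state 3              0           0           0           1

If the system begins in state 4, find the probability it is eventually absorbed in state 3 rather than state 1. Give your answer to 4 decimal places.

Let h(s) be the probability of absorption at state 3 starting from transient state s. Then h(state 3) = 1 and h(state 1) = 0. By first-step analysis:
h(state 2) = 0.1·0 + 0.2·h(state 2) + 0.4·h(state 4) + 0.3·1
h(state 4) = 0.4·0 + 0.1·h(state 2) + 0.2·h(state 4) + 0.3·1
Solving: h(state 2) = 0.6000, h(state 4) = 0.4500.
Starting from state 4, the probability is 0.4500.

0.4500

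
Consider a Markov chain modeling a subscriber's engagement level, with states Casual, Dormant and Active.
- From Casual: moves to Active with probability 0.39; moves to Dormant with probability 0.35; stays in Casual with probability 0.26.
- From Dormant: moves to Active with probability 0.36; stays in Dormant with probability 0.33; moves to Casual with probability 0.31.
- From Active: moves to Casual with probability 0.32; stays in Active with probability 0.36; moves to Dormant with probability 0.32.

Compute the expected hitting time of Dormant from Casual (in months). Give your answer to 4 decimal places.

2.9530

Let t(s) be the expected number of months to first reach Dormant from state s, with t(Dormant) = 0. Conditioning on the first month:
t(Casual) = 1 + 0.26·t(Casual) + 0.39·t(Active)
t(Active) = 1 + 0.32·t(Casual) + 0.36·t(Active)
Solving: t(Casual) = 2.9530, t(Active) = 3.0390.
Expected months from Casual to Dormant: 2.9530.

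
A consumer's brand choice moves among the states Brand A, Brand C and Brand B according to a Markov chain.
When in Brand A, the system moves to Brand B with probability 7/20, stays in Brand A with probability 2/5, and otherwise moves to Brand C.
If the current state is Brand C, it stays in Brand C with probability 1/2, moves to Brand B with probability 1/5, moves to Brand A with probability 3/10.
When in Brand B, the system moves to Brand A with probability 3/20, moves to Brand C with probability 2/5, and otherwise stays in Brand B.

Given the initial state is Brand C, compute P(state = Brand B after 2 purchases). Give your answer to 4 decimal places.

0.2950

Sum over the intermediate state after 1 purchase:
P = P(Brand C→Brand A)·P(Brand A→Brand B) + P(Brand C→Brand C)·P(Brand C→Brand B) + P(Brand C→Brand B)·P(Brand B→Brand B)
  = 0.3×0.35 + 0.5×0.2 + 0.2×0.45
  = 0.1050 + 0.1000 + 0.0900 = 0.2950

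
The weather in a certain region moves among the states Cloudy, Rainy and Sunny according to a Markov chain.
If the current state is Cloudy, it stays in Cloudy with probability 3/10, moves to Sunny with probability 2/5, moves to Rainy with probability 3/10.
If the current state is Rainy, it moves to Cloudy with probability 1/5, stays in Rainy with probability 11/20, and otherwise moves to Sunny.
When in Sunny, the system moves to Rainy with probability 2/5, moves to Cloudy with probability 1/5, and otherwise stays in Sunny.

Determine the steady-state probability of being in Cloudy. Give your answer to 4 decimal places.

Let the stationary distribution be π with π = πP and π_1 + π_2 + π_3 = 1.
π_1 = 0.3·π_1 + 0.2·π_2 + 0.2·π_3
π_2 = 0.3·π_1 + 0.55·π_2 + 0.4·π_3
Solving with the normalization constraint gives π = (0.2222, 0.4444, 0.3333).
So the stationary probability of Cloudy is 0.2222.

0.2222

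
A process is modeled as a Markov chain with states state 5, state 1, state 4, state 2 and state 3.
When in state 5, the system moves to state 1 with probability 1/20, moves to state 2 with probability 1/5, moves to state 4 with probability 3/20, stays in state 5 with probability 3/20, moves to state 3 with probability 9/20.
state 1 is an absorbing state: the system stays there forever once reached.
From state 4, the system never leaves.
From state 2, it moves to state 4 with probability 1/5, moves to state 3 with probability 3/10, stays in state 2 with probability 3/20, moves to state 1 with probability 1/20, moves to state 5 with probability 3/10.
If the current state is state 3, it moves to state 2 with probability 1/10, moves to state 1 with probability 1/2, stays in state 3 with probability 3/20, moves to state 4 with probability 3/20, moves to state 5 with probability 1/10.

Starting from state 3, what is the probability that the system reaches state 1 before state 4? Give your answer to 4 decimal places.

0.7132

Let h(s) be the probability of absorption at state 1 starting from transient state s. Then h(state 1) = 1 and h(state 4) = 0. By first-step analysis:
h(state 5) = 0.15·h(state 5) + 0.05·1 + 0.15·0 + 0.2·h(state 2) + 0.45·h(state 3)
h(state 2) = 0.3·h(state 5) + 0.05·1 + 0.2·0 + 0.15·h(state 2) + 0.3·h(state 3)
h(state 3) = 0.1·h(state 5) + 0.5·1 + 0.15·0 + 0.1·h(state 2) + 0.15·h(state 3)
Solving: h(state 5) = 0.5556, h(state 2) = 0.5066, h(state 3) = 0.7132.
Starting from state 3, the probability is 0.7132.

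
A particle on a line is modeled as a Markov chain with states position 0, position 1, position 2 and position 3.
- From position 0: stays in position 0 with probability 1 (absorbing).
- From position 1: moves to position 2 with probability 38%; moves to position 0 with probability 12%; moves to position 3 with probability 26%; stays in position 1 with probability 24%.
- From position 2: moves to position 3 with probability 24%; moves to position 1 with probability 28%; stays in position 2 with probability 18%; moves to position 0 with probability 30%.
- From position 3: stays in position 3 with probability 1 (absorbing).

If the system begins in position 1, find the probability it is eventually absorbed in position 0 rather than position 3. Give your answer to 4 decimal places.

Let h(s) be the probability of absorption at position 0 starting from transient state s. Then h(position 0) = 1 and h(position 3) = 0. By first-step analysis:
h(position 1) = 0.12·1 + 0.24·h(position 1) + 0.38·h(position 2) + 0.26·0
h(position 2) = 0.3·1 + 0.28·h(position 1) + 0.18·h(position 2) + 0.24·0
Solving: h(position 1) = 0.4110, h(position 2) = 0.5062.
Starting from position 1, the probability is 0.4110.

0.4110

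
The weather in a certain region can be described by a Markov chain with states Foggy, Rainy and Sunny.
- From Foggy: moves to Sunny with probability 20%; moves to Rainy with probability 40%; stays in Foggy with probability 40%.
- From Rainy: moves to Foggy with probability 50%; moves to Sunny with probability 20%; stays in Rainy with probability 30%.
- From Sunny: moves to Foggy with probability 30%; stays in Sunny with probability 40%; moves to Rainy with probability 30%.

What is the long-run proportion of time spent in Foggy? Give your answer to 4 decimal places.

Let the stationary distribution be π with π = πP and π_1 + π_2 + π_3 = 1.
π_1 = 0.4·π_1 + 0.5·π_2 + 0.3·π_3
π_2 = 0.4·π_1 + 0.3·π_2 + 0.3·π_3
Solving with the normalization constraint gives π = (0.4091, 0.3409, 0.2500).
So the stationary probability of Foggy is 0.4091.

0.4091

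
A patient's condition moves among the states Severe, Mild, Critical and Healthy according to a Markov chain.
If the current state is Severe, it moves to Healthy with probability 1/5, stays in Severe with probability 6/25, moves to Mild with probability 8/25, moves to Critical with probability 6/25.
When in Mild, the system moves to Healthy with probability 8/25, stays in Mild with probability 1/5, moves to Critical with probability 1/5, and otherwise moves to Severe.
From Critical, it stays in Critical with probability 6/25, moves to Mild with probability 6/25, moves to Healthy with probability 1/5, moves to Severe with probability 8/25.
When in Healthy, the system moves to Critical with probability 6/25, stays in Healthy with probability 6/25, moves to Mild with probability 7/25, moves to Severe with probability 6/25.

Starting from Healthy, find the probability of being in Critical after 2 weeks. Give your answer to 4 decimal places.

0.2288

Propagate the distribution vector 2 weeks from Healthy.
After 0 weeks: (0.0000, 0.0000, 0.0000, 1.0000)
After 1 week: (0.2400, 0.2800, 0.2400, 0.2400)
After 2 weeks: (0.2704, 0.2576, 0.2288, 0.2432)
P(in Critical after 2 weeks) = 0.2288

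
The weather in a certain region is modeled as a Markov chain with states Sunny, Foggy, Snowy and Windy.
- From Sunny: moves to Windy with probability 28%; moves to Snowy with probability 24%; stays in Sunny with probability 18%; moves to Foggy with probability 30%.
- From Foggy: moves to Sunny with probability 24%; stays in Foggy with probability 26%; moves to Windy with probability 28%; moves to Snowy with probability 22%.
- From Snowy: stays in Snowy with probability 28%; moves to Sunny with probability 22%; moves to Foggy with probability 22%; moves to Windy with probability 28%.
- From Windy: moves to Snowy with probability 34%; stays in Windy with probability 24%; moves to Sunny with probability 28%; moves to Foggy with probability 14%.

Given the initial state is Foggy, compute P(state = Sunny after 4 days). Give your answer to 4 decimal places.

Propagate the distribution vector 4 days from Foggy.
After 0 days: (0.0000, 1.0000, 0.0000, 0.0000)
After 1 day: (0.2400, 0.2600, 0.2200, 0.2800)
After 2 days: (0.2324, 0.2272, 0.2716, 0.2688)
After 3 days: (0.2314, 0.2262, 0.2732, 0.2692)
After 4 days: (0.2314, 0.2260, 0.2733, 0.2692)
P(in Sunny after 4 days) = 0.2314

0.2314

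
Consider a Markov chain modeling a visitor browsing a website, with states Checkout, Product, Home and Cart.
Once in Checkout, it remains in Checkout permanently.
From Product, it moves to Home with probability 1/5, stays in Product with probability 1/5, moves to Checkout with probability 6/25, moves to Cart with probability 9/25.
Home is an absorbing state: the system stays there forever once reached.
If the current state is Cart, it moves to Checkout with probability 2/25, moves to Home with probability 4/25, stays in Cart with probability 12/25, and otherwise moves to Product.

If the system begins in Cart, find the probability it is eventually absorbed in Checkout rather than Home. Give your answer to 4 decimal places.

Let h(s) be the probability of absorption at Checkout starting from transient state s. Then h(Checkout) = 1 and h(Home) = 0. By first-step analysis:
h(Product) = 0.24·1 + 0.2·h(Product) + 0.2·0 + 0.36·h(Cart)
h(Cart) = 0.08·1 + 0.28·h(Product) + 0.16·0 + 0.48·h(Cart)
Solving: h(Product) = 0.4873, h(Cart) = 0.4162.
Starting from Cart, the probability is 0.4162.

0.4162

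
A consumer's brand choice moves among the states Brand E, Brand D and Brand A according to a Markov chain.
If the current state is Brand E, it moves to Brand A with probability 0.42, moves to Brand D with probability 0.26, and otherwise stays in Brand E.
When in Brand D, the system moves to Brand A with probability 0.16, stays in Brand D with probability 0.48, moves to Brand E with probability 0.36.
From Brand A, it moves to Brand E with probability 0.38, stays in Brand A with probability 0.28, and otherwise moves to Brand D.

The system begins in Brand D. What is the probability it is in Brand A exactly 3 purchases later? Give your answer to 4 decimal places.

Propagate the distribution vector 3 purchases from Brand D.
After 0 purchases: (0.0000, 1.0000, 0.0000)
After 1 purchase: (0.3600, 0.4800, 0.1600)
After 2 purchases: (0.3488, 0.3784, 0.2728)
After 3 purchases: (0.3515, 0.3651, 0.2834)
P(in Brand A after 3 purchases) = 0.2834

0.2834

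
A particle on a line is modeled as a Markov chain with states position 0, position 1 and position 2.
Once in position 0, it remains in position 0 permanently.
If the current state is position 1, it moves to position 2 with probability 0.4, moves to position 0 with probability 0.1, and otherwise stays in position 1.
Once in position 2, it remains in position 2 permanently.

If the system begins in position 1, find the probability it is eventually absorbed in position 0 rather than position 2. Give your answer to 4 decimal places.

Let h(s) be the probability of absorption at position 0 starting from transient state s. Then h(position 0) = 1 and h(position 2) = 0. By first-step analysis:
h(position 1) = 0.1·1 + 0.5·h(position 1) + 0.4·0
Solving: h(position 1) = 0.2000.
Starting from position 1, the probability is 0.2000.

0.2000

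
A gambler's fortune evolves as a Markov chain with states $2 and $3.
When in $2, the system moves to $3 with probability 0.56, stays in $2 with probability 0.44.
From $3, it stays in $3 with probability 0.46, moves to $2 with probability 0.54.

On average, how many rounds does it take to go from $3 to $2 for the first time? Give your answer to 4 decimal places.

Let t(s) be the expected number of rounds to first reach $2 from state s, with t($2) = 0. Conditioning on the first round:
t($3) = 1 + 0.46·t($3)
Solving: t($3) = 1.8519.
Expected rounds from $3 to $2: 1.8519.

1.8519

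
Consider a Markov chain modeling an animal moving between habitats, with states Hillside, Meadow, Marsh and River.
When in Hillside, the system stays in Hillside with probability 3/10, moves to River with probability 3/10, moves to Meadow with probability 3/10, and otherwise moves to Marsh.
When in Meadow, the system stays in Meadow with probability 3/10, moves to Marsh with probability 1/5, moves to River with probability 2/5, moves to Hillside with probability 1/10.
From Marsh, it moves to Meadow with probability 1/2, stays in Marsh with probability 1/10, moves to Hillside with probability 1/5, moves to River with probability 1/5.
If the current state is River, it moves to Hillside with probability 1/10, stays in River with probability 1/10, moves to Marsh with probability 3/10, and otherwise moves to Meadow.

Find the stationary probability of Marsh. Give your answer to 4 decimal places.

Let the stationary distribution be π with π = πP and π_1 + π_2 + π_3 + π_4 = 1.
π_1 = 0.3·π_1 + 0.1·π_2 + 0.2·π_3 + 0.1·π_4
π_2 = 0.3·π_1 + 0.3·π_2 + 0.5·π_3 + 0.5·π_4
π_3 = 0.1·π_1 + 0.2·π_2 + 0.1·π_3 + 0.3·π_4
Solving with the normalization constraint gives π = (0.1491, 0.3918, 0.1925, 0.2666).
So the stationary probability of Marsh is 0.1925.

0.1925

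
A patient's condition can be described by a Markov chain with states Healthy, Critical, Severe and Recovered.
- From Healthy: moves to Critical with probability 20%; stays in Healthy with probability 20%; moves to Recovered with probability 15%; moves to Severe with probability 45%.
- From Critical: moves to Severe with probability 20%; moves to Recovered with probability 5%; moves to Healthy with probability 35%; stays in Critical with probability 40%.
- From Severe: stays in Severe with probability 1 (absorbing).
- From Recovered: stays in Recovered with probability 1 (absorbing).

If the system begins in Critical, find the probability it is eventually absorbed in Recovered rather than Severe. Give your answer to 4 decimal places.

Let h(s) be the probability of absorption at Recovered starting from transient state s. Then h(Recovered) = 1 and h(Severe) = 0. By first-step analysis:
h(Healthy) = 0.2·h(Healthy) + 0.2·h(Critical) + 0.45·0 + 0.15·1
h(Critical) = 0.35·h(Healthy) + 0.4·h(Critical) + 0.2·0 + 0.05·1
Solving: h(Healthy) = 0.2439, h(Critical) = 0.2256.
Starting from Critical, the probability is 0.2256.

0.2256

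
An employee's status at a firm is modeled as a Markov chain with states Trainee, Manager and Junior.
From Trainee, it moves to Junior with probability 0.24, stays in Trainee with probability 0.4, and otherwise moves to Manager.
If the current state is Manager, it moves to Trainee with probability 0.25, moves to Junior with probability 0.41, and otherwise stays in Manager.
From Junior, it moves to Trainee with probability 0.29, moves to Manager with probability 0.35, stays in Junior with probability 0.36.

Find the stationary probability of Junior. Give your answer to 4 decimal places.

Let the stationary distribution be π with π = πP and π_1 + π_2 + π_3 = 1.
π_1 = 0.4·π_1 + 0.25·π_2 + 0.29·π_3
π_2 = 0.36·π_1 + 0.34·π_2 + 0.35·π_3
Solving with the normalization constraint gives π = (0.3101, 0.3496, 0.3403).
So the stationary probability of Junior is 0.3403.

0.3403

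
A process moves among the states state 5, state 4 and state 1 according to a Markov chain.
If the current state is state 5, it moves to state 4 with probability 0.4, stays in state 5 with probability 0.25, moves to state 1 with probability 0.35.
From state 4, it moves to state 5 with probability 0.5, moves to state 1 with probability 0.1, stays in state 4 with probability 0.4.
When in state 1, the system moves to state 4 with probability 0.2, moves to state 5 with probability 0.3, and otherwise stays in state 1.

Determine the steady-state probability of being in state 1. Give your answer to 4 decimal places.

Let the stationary distribution be π with π = πP and π_1 + π_2 + π_3 = 1.
π_1 = 0.25·π_1 + 0.5·π_2 + 0.3·π_3
π_2 = 0.4·π_1 + 0.4·π_2 + 0.2·π_3
Solving with the normalization constraint gives π = (0.3500, 0.3375, 0.3125).
So the stationary probability of state 1 is 0.3125.

0.3125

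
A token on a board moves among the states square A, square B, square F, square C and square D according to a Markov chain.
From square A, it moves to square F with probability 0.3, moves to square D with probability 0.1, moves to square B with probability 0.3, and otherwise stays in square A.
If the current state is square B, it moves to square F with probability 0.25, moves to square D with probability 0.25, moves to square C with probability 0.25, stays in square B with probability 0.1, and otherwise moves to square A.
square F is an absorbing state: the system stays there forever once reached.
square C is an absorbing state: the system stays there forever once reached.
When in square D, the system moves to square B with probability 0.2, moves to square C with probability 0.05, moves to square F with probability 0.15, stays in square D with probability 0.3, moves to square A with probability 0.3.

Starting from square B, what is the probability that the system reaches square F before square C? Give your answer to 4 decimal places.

Let h(s) be the probability of absorption at square F starting from transient state s. Then h(square F) = 1 and h(square C) = 0. By first-step analysis:
h(square A) = 0.3·h(square A) + 0.3·h(square B) + 0.3·1 + 0.1·h(square D)
h(square B) = 0.15·h(square A) + 0.1·h(square B) + 0.25·1 + 0.25·0 + 0.25·h(square D)
h(square D) = 0.3·h(square A) + 0.2·h(square B) + 0.15·1 + 0.05·0 + 0.3·h(square D)
Solving: h(square A) = 0.7958, h(square B) = 0.6134, h(square D) = 0.7306.
Starting from square B, the probability is 0.6134.

0.6134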